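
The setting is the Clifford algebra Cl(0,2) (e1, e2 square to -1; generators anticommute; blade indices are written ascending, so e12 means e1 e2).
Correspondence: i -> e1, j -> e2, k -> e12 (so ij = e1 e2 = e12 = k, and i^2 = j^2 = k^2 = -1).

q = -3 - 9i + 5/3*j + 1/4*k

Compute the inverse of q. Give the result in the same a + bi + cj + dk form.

In blades: q = -3 - 9*e1 + 5/3*e2 + 1/4*e12.
With qbar = -3 + 9*e1 - 5/3*e2 - 1/4*e12 (scalar fixed, mapped units negated), q qbar = 13369/144 (the sum of squared coefficients), so q^-1 = qbar / (13369/144) = -432/13369 + 1296/13369*e1 - 240/13369*e2 - 36/13369*e12; translating back:
Answer: -432/13369 + 1296/13369*i - 240/13369*j - 36/13369*k


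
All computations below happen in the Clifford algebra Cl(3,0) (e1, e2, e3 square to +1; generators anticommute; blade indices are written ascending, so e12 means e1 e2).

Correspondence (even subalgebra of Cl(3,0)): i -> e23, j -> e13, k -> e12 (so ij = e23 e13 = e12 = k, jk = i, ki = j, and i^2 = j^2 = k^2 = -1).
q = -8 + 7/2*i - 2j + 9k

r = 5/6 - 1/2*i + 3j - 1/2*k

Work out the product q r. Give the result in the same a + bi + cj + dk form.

In blades: q = -8 + 9*e12 - 2*e13 + 7/2*e23, r = 5/6 - 1/2*e12 + 3*e13 - 1/2*e23.
Distribute q over r term by term (generator squares from the signature, products reordered to ascending indices): (-8)*r = -20/3 + 4*e12 - 24*e13 + 4*e23; (9*e12)*r = 9/2 + 15/2*e12 - 9/2*e13 - 27*e23; (-2*e13)*r = 6 - e12 - 5/3*e13 + e23; (7/2*e23)*r = 7/4 + 21/2*e12 + 7/4*e13 + 35/12*e23.
Sum: 67/12 + 21*e12 - 341/12*e13 - 229/12*e23; translating back through the correspondence:
Answer: 67/12 - 229/12*i - 341/12*j + 21k


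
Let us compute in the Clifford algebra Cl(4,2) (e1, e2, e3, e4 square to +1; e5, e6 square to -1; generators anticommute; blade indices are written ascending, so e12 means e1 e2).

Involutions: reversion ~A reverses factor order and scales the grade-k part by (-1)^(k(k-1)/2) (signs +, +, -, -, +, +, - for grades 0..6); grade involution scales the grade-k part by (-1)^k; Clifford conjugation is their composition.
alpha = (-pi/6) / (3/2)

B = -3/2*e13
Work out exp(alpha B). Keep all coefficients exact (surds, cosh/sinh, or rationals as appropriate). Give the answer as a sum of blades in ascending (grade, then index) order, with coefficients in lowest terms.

B^2 = (-3/2)^2*(e13)^2 = 9/4*(-1) = -9/4 (a basis 2-blade squares to minus the product of its generators' squares).
B^2 = -9/4 — a negative square means the series sums to a rotation: l = 3/2, alpha*l = -pi/6, so exp(alpha B) = cos(-pi/6) + (sin(-pi/6)/(3/2))*B = sqrt(3)/2 + (-1/3)*B.
Answer: sqrt(3)/2 + 1/2*e13


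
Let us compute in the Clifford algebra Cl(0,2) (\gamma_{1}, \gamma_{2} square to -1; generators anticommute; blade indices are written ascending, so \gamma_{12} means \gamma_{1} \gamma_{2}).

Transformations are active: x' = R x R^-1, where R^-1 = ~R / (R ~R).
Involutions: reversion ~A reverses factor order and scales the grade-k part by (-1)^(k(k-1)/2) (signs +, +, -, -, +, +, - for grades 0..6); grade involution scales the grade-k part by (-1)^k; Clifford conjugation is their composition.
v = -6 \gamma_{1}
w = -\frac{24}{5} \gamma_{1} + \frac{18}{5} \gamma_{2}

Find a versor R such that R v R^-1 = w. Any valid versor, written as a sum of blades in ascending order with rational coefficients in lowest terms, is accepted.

Since q(v) = q(w) = -36, the sum R = v + w = -\frac{54}{5} \gamma_{1} + \frac{18}{5} \gamma_{2} does the job whenever invertible.
Answer: -\frac{54}{5} \gamma_{1} + \frac{18}{5} \gamma_{2}


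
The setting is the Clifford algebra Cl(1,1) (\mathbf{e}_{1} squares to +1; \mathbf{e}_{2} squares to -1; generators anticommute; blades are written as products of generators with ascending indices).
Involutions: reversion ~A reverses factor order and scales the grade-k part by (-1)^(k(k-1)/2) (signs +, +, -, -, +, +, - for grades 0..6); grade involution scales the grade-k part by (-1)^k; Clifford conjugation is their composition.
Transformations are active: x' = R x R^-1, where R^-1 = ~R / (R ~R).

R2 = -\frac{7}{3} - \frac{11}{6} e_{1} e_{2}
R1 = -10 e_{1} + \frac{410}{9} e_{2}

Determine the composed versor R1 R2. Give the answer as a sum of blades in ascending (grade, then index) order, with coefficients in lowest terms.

Distribute over the terms of R1 (each basis-blade product reordered to ascending indices, repeated generators contracted through their squares):
(-10 e_{1}) R2 = \frac{70}{3} e_{1} + \frac{55}{3} e_{2}
(\frac{410}{9} e_{2}) R2 = -\frac{2255}{27} e_{1} - \frac{2870}{27} e_{2}
Summing the partial products and collecting blades:
Answer: -\frac{1625}{27} e_{1} - \frac{2375}{27} e_{2}


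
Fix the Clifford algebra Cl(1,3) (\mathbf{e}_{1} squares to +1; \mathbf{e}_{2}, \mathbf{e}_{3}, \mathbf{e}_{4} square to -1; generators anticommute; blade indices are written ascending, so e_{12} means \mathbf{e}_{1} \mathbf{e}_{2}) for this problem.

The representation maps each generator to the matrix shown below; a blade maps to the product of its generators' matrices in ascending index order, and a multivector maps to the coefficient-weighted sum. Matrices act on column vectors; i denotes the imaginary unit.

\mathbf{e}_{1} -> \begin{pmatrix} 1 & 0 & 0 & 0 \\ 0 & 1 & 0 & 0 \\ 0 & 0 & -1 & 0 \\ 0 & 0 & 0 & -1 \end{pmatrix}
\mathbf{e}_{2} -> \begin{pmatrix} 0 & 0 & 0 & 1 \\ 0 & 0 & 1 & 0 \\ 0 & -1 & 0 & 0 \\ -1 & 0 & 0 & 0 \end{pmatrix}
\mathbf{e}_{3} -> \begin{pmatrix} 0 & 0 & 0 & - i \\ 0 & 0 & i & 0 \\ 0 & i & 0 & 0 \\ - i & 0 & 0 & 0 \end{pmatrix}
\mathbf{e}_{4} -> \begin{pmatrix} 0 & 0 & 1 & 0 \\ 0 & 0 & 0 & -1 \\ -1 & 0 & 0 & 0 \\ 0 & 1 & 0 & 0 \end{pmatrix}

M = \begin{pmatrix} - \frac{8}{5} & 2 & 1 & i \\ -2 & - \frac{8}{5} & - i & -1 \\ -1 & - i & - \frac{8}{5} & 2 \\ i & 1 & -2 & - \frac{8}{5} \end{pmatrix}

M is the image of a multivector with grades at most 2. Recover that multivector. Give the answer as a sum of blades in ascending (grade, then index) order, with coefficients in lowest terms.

Method: the blade images are trace-orthogonal — tr(rho(e_A) rho(e_B)^-1) = 4 if A = B and 0 otherwise — and rho(e_A)^-1 = (e_A)^2 * rho(e_A) with (e_A)^2 = +1 or -1, so the coefficient of e_A in the preimage is (e_A)^2 * tr(M rho(e_A))/4.
Nonzero projections over blades of grade <= 2: 1: (1)^2 = +1, tr(M 1) = - \frac{32}{5}, coefficient -\frac{8}{5}; e_{3}: (e_{3})^2 = -1, tr(M rho(e_{3})) = 4, coefficient -1; e_{4}: (e_{4})^2 = -1, tr(M rho(e_{4})) = -4, coefficient 1; e_{24}: (e_{24})^2 = -1, tr(M rho(e_{24})) = -8, coefficient 2. Every other blade of grade <= 2 projects to 0.
Answer: -\frac{8}{5} - e_{3} + e_{4} + 2 e_{24}


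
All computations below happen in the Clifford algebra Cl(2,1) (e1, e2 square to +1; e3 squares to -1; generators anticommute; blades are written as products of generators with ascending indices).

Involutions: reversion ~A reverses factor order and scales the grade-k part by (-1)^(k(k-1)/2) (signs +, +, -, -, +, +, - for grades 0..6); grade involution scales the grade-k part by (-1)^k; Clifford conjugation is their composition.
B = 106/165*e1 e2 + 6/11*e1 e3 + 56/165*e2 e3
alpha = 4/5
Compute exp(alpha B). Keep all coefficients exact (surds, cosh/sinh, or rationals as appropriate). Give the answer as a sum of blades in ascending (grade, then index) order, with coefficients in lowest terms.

B^2 term by term: the squares give (106/165)^2*(e1 e2)^2 + (6/11)^2*(e1 e3)^2 + (56/165)^2*(e2 e3)^2 = 11236/27225*(-1) + 36/121*(+1) + 3136/27225*(+1) = 0 (each basis 2-blade squares to minus the product of its generators' squares); cross terms between blades sharing an index anticommute and cancel. So B^2 = 0.
B^2 = 0, so the series closes: exp(alpha B) = 1 + alpha B (parabolic case).
Answer: 1 + 424/825*e1 e2 + 24/55*e1 e3 + 224/825*e2 e3


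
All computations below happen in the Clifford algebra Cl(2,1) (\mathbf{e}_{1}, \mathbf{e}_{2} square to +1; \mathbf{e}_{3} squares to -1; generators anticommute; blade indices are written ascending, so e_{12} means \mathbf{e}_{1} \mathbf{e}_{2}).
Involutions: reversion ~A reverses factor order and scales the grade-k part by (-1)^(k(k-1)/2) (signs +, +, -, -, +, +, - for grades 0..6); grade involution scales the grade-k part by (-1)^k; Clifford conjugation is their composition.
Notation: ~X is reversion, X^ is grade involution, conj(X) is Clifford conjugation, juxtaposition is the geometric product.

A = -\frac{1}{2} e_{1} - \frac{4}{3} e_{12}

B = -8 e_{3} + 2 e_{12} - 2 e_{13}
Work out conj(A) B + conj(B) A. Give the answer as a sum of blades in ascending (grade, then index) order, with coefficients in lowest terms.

first term: -\frac{8}{3} + e_{2} - e_{3} - 4 e_{13} + \frac{8}{3} e_{23} - \frac{32}{3} e_{123}
second term: -\frac{8}{3} - e_{2} + e_{3} + 4 e_{13} - \frac{8}{3} e_{23} - \frac{32}{3} e_{123}
Answer: -\frac{16}{3} - \frac{64}{3} e_{123}


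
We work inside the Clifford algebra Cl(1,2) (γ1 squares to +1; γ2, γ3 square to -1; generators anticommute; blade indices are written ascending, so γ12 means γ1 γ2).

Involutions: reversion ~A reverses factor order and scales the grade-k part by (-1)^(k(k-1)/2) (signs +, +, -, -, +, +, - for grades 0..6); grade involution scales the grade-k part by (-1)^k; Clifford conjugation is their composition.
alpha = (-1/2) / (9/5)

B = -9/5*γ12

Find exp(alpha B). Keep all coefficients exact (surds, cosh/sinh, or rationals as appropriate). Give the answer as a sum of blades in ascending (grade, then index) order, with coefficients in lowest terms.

B^2 = (-9/5)^2*(γ12)^2 = 81/25*(+1) = 81/25 (a basis 2-blade squares to minus the product of its generators' squares).
B^2 = 81/25 — the series telescopes hyperbolically here: l = 9/5, alpha*l = -1/2, so exp(alpha B) = cosh(-1/2) + (sinh(-1/2)/(9/5))*B = cosh(1/2) + (-5*sinh(1/2)/9)*B.
Answer: cosh(1/2) + sinh(1/2)*γ12


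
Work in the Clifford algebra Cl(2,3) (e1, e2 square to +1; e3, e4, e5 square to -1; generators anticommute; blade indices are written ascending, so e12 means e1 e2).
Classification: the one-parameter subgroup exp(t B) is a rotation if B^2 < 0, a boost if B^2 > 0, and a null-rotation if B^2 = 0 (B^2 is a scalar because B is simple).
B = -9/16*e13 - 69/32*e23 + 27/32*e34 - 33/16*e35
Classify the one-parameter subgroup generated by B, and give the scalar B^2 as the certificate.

B^2 term by term: the squares give (-9/16)^2*(e13)^2 + (-69/32)^2*(e23)^2 + (27/32)^2*(e34)^2 + (-33/16)^2*(e35)^2 = 81/256*(+1) + 4761/1024*(+1) + 729/1024*(-1) + 1089/256*(-1) = 0 (each basis 2-blade squares to minus the product of its generators' squares); cross terms between blades sharing an index anticommute and cancel. So B^2 = 0.
Answer: null-rotation, certificate B^2 = 0. Check the certificate: B^2 = 0, and that sign is decisive whatever form B takes.


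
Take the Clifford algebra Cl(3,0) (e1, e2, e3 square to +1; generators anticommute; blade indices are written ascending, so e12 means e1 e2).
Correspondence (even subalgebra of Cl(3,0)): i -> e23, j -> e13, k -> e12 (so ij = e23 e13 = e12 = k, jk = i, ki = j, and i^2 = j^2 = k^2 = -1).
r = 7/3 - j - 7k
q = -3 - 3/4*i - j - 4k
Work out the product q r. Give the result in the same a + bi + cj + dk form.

In blades: q = -3 - 4*e12 - e13 - 3/4*e23, r = 7/3 - 7*e12 - e13.
Distribute q over r term by term (generator squares from the signature, products reordered to ascending indices): (-3)*r = -7 + 21*e12 + 3*e13; (-4*e12)*r = -28 - 28/3*e12 - 4*e23; (-e13)*r = -1 - 7/3*e13 + 7*e23; (-3/4*e23)*r = 3/4*e12 - 21/4*e13 - 7/4*e23.
Sum: -36 + 149/12*e12 - 55/12*e13 + 5/4*e23; translating back through the correspondence:
Answer: -36 + 5/4*i - 55/12*j + 149/12*k


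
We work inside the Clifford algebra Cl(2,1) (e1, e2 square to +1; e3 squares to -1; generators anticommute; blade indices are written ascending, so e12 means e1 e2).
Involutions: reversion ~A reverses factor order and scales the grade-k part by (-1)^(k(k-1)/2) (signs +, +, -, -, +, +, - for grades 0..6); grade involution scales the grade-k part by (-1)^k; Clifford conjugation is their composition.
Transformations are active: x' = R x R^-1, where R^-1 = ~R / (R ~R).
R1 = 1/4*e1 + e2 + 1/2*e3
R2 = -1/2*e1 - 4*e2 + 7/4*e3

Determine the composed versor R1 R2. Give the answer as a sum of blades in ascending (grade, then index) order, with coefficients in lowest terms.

Distribute over the terms of R1 (each basis-blade product reordered to ascending indices, repeated generators contracted through their squares):
(1/4*e1) R2 = -1/8 - e12 + 7/16*e13
(e2) R2 = -4 + 1/2*e12 + 7/4*e23
(1/2*e3) R2 = -7/8 + 1/4*e13 + 2*e23
Summing the partial products and collecting blades:
Answer: -5 - 1/2*e12 + 11/16*e13 + 15/4*e23


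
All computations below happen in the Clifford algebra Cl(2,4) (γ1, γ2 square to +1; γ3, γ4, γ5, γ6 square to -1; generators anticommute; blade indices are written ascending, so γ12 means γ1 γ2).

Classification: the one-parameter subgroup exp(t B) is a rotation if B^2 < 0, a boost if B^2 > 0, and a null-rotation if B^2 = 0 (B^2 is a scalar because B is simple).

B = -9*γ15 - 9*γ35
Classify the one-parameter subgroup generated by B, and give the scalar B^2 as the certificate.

B^2 term by term: the squares give (-9)^2*(γ15)^2 + (-9)^2*(γ35)^2 = 81*(+1) + 81*(-1) = 0 (each basis 2-blade squares to minus the product of its generators' squares); cross terms between blades sharing an index anticommute and cancel. So B^2 = 0.
Answer: null-rotation, certificate B^2 = 0. B^2 = 0 is basis-independent, so its sign is the whole story.


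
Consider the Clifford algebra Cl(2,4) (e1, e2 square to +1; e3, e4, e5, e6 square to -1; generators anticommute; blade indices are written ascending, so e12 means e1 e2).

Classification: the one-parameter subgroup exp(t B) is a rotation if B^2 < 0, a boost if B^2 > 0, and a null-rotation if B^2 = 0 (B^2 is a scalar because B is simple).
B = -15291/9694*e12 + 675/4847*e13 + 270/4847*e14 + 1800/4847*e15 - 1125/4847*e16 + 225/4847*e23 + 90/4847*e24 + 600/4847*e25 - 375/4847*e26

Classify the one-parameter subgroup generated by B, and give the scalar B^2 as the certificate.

B^2 term by term: the squares give (-15291/9694)^2*(e12)^2 + (675/4847)^2*(e13)^2 + (270/4847)^2*(e14)^2 + (1800/4847)^2*(e15)^2 + (-1125/4847)^2*(e16)^2 + (225/4847)^2*(e23)^2 + (90/4847)^2*(e24)^2 + (600/4847)^2*(e25)^2 + (-375/4847)^2*(e26)^2 = 233814681/93973636*(-1) + 455625/23493409*(+1) + 72900/23493409*(+1) + 3240000/23493409*(+1) + 1265625/23493409*(+1) + 50625/23493409*(+1) + 8100/23493409*(+1) + 360000/23493409*(+1) + 140625/23493409*(+1) = -9/4 (each basis 2-blade squares to minus the product of its generators' squares); cross terms between blades sharing an index anticommute and cancel; the commuting (index-disjoint) pairs give grade-4 terms 2*c*c'*(blade product), which cancel blade by blade — e1234: -121500/23493409 + 121500/23493409 = 0; e1235: -810000/23493409 + 810000/23493409 = 0; e1236: 506250/23493409 - 506250/23493409 = 0; e1245: -324000/23493409 + 324000/23493409 = 0; e1246: 202500/23493409 - 202500/23493409 = 0; e1256: 1350000/23493409 - 1350000/23493409 = 0 — confirming B is simple. So B^2 = -9/4.
Answer: rotation, certificate B^2 = -9/4. B^2 = -9/4 is basis-independent, so its sign is the whole story.


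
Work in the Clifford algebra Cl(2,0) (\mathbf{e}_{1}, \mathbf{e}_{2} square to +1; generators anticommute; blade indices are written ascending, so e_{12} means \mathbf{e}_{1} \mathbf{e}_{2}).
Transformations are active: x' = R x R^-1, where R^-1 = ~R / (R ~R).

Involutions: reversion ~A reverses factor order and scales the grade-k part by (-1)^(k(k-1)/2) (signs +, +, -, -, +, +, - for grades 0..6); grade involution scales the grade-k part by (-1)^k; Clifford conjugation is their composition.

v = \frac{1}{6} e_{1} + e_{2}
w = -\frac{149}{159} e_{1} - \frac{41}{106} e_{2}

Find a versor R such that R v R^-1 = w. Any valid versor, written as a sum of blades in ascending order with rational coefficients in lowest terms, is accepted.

A norm check does it: q(v) = q(w) = \frac{37}{36}, hence R = v + w = -\frac{245}{318} e_{1} + \frac{65}{106} e_{2} realises the map — parallel part kept, (v - w)/2 negated, v carried to w.
Answer: -\frac{245}{318} e_{1} + \frac{65}{106} e_{2}


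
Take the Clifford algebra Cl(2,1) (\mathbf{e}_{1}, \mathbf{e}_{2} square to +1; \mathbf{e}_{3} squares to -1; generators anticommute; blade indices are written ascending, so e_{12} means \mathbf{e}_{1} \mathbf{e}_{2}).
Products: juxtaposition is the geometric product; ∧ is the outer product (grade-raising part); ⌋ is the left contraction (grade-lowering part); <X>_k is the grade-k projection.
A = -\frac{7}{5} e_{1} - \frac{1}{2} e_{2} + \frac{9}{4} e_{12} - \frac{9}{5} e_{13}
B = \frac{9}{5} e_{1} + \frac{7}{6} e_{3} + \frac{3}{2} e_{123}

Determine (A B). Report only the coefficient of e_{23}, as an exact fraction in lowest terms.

step 1: -\frac{63}{25} + \frac{21}{10} e_{1} - \frac{27}{20} e_{2} - \frac{27}{200} e_{3} + \frac{9}{10} e_{12} - \frac{53}{60} e_{13} - \frac{161}{60} e_{23} + \frac{21}{8} e_{123}
Answer: -\frac{161}{60}


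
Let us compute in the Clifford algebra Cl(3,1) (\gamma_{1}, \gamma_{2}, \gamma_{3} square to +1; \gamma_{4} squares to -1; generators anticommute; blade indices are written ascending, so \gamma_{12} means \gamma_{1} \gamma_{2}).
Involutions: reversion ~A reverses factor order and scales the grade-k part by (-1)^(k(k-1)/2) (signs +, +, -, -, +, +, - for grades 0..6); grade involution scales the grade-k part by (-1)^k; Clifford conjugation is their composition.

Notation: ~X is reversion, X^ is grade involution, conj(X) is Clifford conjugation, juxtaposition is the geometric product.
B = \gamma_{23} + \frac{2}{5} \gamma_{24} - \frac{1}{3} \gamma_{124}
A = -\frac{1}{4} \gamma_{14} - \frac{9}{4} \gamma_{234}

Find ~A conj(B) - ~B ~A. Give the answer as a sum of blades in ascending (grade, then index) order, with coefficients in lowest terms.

first term: \frac{1}{12} \gamma_{2} + \frac{9}{10} \gamma_{3} + \frac{9}{4} \gamma_{4} - \frac{1}{10} \gamma_{12} - \frac{3}{4} \gamma_{13} - \frac{1}{4} \gamma_{1234}
second term: -\frac{1}{12} \gamma_{2} + \frac{9}{10} \gamma_{3} + \frac{9}{4} \gamma_{4} + \frac{1}{10} \gamma_{12} - \frac{3}{4} \gamma_{13} - \frac{1}{4} \gamma_{1234}
Answer: \frac{1}{6} \gamma_{2} - \frac{1}{5} \gamma_{12}


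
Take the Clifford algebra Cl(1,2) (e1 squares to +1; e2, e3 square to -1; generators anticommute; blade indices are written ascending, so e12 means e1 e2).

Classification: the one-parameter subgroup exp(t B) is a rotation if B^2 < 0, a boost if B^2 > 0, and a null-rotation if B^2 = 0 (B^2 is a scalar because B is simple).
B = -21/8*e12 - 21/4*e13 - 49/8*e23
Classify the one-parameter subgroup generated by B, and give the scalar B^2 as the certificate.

B^2 term by term: the squares give (-21/8)^2*(e12)^2 + (-21/4)^2*(e13)^2 + (-49/8)^2*(e23)^2 = 441/64*(+1) + 441/16*(+1) + 2401/64*(-1) = -49/16 (each basis 2-blade squares to minus the product of its generators' squares); cross terms between blades sharing an index anticommute and cancel. So B^2 = -49/16.
Answer: rotation, certificate B^2 = -49/16. Check the certificate: B^2 = -49/16, and that sign is decisive whatever form B takes.


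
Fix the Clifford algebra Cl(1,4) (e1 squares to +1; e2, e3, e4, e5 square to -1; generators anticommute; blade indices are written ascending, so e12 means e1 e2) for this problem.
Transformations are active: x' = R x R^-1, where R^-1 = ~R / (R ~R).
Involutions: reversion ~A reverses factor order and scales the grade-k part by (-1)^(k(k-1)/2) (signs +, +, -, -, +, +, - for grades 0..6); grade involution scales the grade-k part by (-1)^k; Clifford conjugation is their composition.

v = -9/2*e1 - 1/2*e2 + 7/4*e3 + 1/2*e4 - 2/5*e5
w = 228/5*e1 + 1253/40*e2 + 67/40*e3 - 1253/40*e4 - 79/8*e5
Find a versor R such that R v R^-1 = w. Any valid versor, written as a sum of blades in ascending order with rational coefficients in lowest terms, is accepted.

R = v + w = 411/10*e1 + 1233/40*e2 + 137/40*e3 - 1233/40*e4 - 411/40*e5 works: the equal norms (6611/400) guarantee its sandwich swaps v into w.
Answer: 411/10*e1 + 1233/40*e2 + 137/40*e3 - 1233/40*e4 - 411/40*e5


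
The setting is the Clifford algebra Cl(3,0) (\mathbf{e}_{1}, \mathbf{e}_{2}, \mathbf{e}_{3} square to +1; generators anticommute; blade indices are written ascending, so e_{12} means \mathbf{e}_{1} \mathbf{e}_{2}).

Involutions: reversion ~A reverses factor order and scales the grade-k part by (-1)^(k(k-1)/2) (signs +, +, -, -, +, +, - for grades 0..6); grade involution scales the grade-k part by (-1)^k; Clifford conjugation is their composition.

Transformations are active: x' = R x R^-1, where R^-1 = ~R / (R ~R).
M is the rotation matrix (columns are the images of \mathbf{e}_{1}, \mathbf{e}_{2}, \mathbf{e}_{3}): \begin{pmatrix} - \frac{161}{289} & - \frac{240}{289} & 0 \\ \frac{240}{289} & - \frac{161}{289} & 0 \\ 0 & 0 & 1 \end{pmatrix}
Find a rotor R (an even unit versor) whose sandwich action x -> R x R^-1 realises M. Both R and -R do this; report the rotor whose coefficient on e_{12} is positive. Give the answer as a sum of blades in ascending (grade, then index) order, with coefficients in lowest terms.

Method: write R = a + b12*e_{12} + b13*e_{13} + b23*e_{23} with a^2 + b12^2 + b13^2 + b23^2 = 1 (so R^-1 = ~R). Expanding the columns R e_j ~R gives tr M = 4a^2 - 1 and, from the antisymmetric part, M21 - M12 = -4a*b12, M13 - M31 = 4a*b13, M32 - M23 = -4a*b23.
Here tr M = -\frac{33}{289}, so a^2 = (1 + tr M)/4 = \frac{64}{289} and a = ±\frac{8}{17}. Taking a = \frac{8}{17}: M21 - M12 = \frac{480}{289}, M13 - M31 = 0, M32 - M23 = 0, giving b12 = -\frac{15}{17}, b13 = 0, b23 = 0, i.e. R = \frac{8}{17} - \frac{15}{17} e_{12}.
Its e_{12} coefficient is negative, so report the other preimage -R.
Answer: -\frac{8}{17} + \frac{15}{17} e_{12}. Note: both R and -R realise this M (trace -\frac{33}{289}); the covering map identifies them, and the e_{12}-coefficient sign is the tie-breaker.


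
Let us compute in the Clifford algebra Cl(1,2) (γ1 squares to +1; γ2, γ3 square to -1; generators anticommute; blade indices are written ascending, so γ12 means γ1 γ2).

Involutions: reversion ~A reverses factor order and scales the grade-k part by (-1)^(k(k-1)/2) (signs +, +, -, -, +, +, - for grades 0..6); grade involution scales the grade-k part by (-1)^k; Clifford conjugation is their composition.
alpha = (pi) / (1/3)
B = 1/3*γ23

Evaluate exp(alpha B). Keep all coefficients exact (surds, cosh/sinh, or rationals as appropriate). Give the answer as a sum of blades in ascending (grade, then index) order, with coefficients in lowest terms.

B^2 = (1/3)^2*(γ23)^2 = 1/9*(-1) = -1/9 (a basis 2-blade squares to minus the product of its generators' squares).
B^2 = -1/9 — the series telescopes trigonometrically here: l = 1/3, alpha*l = pi, so exp(alpha B) = cos(pi) + (sin(pi)/(1/3))*B = -1 + (0)*B.
Answer: -1


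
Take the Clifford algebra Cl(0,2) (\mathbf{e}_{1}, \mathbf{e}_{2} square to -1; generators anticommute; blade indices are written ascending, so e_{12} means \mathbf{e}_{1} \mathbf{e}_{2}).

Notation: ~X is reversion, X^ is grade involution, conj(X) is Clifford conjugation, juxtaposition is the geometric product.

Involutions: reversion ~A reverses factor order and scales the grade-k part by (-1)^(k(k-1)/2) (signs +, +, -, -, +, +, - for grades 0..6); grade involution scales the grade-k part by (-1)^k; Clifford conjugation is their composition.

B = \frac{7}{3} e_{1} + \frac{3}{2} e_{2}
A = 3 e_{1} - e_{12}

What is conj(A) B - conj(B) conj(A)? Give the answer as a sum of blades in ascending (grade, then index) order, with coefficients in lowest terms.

first term: 7 - \frac{3}{2} e_{1} + \frac{7}{3} e_{2} - \frac{9}{2} e_{12}
second term: -7 - \frac{3}{2} e_{1} + \frac{7}{3} e_{2} - \frac{9}{2} e_{12}
Answer: 14


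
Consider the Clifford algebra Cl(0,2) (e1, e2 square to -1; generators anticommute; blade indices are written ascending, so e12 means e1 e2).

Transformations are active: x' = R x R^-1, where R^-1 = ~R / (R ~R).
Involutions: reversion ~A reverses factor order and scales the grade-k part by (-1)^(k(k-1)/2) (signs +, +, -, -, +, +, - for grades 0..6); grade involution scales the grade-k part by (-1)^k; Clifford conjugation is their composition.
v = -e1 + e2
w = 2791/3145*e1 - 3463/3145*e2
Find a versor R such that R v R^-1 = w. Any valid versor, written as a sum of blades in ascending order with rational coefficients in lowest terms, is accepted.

Construction: equal norms (both -2) license R = v + w = -354/3145*e1 - 318/3145*e2 — nothing changes along that direction, while (v - w)/2 changes sign, so v maps onto w.
Answer: -354/3145*e1 - 318/3145*e2


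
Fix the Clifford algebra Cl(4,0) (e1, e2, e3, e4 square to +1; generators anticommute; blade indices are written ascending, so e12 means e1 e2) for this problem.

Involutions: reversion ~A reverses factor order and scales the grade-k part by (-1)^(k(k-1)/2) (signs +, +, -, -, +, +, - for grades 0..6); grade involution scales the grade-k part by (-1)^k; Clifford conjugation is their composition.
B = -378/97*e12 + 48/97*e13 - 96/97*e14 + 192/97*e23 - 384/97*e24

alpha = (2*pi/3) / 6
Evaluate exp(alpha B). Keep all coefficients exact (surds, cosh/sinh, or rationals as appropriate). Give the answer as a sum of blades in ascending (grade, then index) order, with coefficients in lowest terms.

B^2 term by term: the squares give (-378/97)^2*(e12)^2 + (48/97)^2*(e13)^2 + (-96/97)^2*(e14)^2 + (192/97)^2*(e23)^2 + (-384/97)^2*(e24)^2 = 142884/9409*(-1) + 2304/9409*(-1) + 9216/9409*(-1) + 36864/9409*(-1) + 147456/9409*(-1) = -36 (each basis 2-blade squares to minus the product of its generators' squares); cross terms between blades sharing an index anticommute and cancel; the commuting (index-disjoint) pairs give grade-4 terms 2*c*c'*(blade product), which cancel blade by blade — e1234: 36864/9409 - 36864/9409 = 0 — confirming B is simple. So B^2 = -36.
B^2 = -36 — since the square is negative, the closed form is circular: l = 6, alpha*l = 2*pi/3, so exp(alpha B) = cos(2*pi/3) + (sin(2*pi/3)/6)*B = -1/2 + (sqrt(3)/12)*B.
Answer: -1/2 - 63*sqrt(3)/194*e12 + 4*sqrt(3)/97*e13 - 8*sqrt(3)/97*e14 + 16*sqrt(3)/97*e23 - 32*sqrt(3)/97*e24


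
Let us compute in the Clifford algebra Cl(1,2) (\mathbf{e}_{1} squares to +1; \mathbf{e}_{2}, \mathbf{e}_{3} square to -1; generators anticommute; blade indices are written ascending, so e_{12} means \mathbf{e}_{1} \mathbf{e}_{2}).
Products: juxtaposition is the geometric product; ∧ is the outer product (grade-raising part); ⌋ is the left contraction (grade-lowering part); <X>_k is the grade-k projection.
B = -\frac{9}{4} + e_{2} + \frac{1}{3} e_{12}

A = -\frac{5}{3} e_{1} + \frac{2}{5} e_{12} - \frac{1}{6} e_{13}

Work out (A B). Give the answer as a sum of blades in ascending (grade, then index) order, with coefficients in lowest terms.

step 1: \frac{2}{15} + \frac{67}{20} e_{1} - \frac{5}{9} e_{2} - \frac{77}{30} e_{12} + \frac{3}{8} e_{13} - \frac{1}{18} e_{23} + \frac{1}{6} e_{123}
Answer: \frac{2}{15} + \frac{67}{20} e_{1} - \frac{5}{9} e_{2} - \frac{77}{30} e_{12} + \frac{3}{8} e_{13} - \frac{1}{18} e_{23} + \frac{1}{6} e_{123}


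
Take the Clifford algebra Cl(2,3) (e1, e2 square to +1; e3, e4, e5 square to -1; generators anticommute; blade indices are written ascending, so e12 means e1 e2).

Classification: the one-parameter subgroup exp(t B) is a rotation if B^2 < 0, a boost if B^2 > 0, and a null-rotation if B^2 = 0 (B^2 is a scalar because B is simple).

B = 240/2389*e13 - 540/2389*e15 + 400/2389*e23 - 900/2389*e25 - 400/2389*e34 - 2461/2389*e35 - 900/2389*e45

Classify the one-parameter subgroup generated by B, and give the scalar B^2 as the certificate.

B^2 term by term: the squares give (240/2389)^2*(e13)^2 + (-540/2389)^2*(e15)^2 + (400/2389)^2*(e23)^2 + (-900/2389)^2*(e25)^2 + (-400/2389)^2*(e34)^2 + (-2461/2389)^2*(e35)^2 + (-900/2389)^2*(e45)^2 = 57600/5707321*(+1) + 291600/5707321*(+1) + 160000/5707321*(+1) + 810000/5707321*(+1) + 160000/5707321*(-1) + 6056521/5707321*(-1) + 810000/5707321*(-1) = -1 (each basis 2-blade squares to minus the product of its generators' squares); cross terms between blades sharing an index anticommute and cancel; the commuting (index-disjoint) pairs give grade-4 terms 2*c*c'*(blade product), which cancel blade by blade — e1235: 432000/5707321 - 432000/5707321 = 0; e1345: -432000/5707321 + 432000/5707321 = 0; e2345: -720000/5707321 + 720000/5707321 = 0 — confirming B is simple. So B^2 = -1.
Answer: rotation, certificate B^2 = -1. The scalar -1 is the complete invariant here: its sign names the subgroup type.


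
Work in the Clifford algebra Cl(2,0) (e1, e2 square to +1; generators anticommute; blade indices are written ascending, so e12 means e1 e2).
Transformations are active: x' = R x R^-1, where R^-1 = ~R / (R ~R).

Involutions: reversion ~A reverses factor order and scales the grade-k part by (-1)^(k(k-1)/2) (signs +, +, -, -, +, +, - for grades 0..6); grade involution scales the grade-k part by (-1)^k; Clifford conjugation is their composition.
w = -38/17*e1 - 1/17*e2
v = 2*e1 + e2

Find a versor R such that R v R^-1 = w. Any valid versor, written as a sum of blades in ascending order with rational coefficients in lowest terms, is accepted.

Here q(v) = q(w) = 5; the classical choice R = v + w = -4/17*e1 + 16/17*e2 then realises v -> w under the sandwich.
Answer: -4/17*e1 + 16/17*e2


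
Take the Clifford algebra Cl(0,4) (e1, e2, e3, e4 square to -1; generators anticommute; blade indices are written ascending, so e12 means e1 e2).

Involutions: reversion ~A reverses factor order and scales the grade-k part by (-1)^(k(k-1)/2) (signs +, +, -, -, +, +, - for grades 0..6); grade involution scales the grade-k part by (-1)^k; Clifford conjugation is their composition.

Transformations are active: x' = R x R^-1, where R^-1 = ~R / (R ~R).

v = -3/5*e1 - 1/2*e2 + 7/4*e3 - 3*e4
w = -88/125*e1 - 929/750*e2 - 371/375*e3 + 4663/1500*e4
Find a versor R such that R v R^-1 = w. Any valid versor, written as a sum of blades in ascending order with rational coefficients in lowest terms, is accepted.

Since q(v) = q(w) = -5069/400, the sum R = v + w = -163/125*e1 - 652/375*e2 + 1141/1500*e3 + 163/1500*e4 does the job whenever invertible.
Answer: -163/125*e1 - 652/375*e2 + 1141/1500*e3 + 163/1500*e4


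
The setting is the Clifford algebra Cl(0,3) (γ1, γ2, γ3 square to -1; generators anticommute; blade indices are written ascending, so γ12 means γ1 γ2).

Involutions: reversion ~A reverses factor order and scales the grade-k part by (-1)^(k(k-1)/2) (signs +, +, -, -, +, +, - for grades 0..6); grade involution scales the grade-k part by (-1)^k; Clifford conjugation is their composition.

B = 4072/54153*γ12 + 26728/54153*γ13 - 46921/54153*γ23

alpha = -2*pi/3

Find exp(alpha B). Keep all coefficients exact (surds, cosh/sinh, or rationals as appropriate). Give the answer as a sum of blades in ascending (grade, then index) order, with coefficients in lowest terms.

B^2 term by term: the squares give (4072/54153)^2*(γ12)^2 + (26728/54153)^2*(γ13)^2 + (-46921/54153)^2*(γ23)^2 = 16581184/2932547409*(-1) + 714385984/2932547409*(-1) + 2201580241/2932547409*(-1) = -1 (each basis 2-blade squares to minus the product of its generators' squares); cross terms between blades sharing an index anticommute and cancel. So B^2 = -1.
B^2 = -1 — B^2 < 0, so the exponential closes trigonometrically: l = 1, alpha*l = -2*pi/3, so exp(alpha B) = cos(-2*pi/3) + (sin(-2*pi/3)/1)*B = -1/2 + (-sqrt(3)/2)*B.
Answer: -1/2 - 2036*sqrt(3)/54153*γ12 - 13364*sqrt(3)/54153*γ13 + 46921*sqrt(3)/108306*γ23


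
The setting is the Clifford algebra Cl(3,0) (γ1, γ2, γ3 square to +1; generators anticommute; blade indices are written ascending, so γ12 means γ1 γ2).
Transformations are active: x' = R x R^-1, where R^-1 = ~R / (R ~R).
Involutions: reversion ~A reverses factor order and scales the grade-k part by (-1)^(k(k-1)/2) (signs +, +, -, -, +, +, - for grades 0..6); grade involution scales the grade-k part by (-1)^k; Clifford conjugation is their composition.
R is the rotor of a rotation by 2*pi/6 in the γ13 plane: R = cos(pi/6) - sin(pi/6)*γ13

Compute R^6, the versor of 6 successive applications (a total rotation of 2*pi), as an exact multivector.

Because a rotor carries half the rotation angle, composing 6 copies of this γ13-plane rotor multiplies the phase: 6*(pi/6) = pi, hence R^6 = cos(pi) - sin(pi)*γ13.
cos(pi) = -1 and sin(pi) = 0, so R^6 = -1. The total rotation 2*pi is 1 full turn, so every vector returns to itself, yet the rotor is -1, on the OTHER sheet of the double cover (an odd number of 2*pi turns).
Answer: -1


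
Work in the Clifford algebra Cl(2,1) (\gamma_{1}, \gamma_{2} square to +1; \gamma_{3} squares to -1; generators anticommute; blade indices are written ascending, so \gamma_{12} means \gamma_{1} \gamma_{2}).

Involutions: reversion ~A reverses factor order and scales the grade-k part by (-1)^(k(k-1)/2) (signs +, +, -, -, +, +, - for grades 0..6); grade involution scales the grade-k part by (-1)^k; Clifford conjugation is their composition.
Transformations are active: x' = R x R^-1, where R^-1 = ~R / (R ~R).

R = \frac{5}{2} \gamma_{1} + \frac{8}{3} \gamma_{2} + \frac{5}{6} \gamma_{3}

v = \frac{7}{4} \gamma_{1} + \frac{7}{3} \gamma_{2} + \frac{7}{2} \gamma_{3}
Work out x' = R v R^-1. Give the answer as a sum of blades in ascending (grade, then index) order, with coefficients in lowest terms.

~R = \frac{5}{2} \gamma_{1} + \frac{8}{3} \gamma_{2} + \frac{5}{6} \gamma_{3}, and R ~R = \frac{38}{3}, so R^-1 = ~R / (\frac{38}{3}).
R v = \frac{553}{72} + \frac{7}{6} \gamma_{12} + \frac{175}{24} \gamma_{13} + \frac{133}{18} \gamma_{23}
Answer: \frac{1169}{912} \gamma_{1} + \frac{154}{171} \gamma_{2} - \frac{6811}{2736} \gamma_{3}


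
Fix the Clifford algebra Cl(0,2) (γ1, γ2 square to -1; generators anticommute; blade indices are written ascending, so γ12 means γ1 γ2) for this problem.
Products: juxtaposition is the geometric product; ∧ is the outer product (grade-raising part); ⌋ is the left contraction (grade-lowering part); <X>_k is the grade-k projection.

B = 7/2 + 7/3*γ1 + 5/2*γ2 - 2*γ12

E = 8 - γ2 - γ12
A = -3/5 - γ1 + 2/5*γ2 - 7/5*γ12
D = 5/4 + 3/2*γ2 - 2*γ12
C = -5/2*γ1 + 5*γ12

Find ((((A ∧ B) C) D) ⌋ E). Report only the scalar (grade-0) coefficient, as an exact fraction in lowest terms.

step 1: -21/10 - 49/10*γ1 - 1/10*γ2 - 107/15*γ12
step 2: 281/12 + 19/4*γ1 + 127/3*γ2 - 43/4*γ12
step 3: -2675/48 - 3005/48*γ1 + 2341/24*γ2 - 2551/48*γ12
step 4: -6423/16 - 2341/24*γ1 - 55/8*γ2 + 2675/48*γ12
Answer: -6423/16


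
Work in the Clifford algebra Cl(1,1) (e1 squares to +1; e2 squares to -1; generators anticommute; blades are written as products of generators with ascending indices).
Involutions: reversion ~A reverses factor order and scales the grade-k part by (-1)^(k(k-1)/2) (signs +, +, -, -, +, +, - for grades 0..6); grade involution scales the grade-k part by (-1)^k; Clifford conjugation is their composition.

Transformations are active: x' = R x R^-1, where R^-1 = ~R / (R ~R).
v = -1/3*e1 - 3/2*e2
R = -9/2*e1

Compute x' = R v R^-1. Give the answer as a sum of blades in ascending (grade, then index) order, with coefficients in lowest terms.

~R = -9/2*e1, and R ~R = 81/4, so R^-1 = ~R / (81/4).
R v = 3/2 + 27/4*e1 e2
Answer: -1/3*e1 + 3/2*e2


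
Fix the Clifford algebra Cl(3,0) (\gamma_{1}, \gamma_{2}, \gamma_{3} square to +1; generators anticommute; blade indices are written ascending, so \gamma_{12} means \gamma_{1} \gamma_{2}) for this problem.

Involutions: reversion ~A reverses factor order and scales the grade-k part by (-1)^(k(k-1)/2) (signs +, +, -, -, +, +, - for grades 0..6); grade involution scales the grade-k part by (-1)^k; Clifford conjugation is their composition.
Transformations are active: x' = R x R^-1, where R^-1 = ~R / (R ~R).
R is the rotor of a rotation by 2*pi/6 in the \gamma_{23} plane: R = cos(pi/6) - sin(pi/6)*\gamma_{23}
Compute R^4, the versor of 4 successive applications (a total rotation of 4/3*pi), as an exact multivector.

Half-angle bookkeeping: 4 applications in \gamma_{23} add up to rotor phase 4*pi/6 = \frac{2 \pi}{3}, so R^4 = cos(\frac{2 \pi}{3}) - sin(\frac{2 \pi}{3})*\gamma_{23}.
cos(\frac{2 \pi}{3}) = - \frac{1}{2} and sin(\frac{2 \pi}{3}) = \frac{\sqrt{3}}{2}, so R^4 = -\frac{1}{2} - \frac{\sqrt{3}}{2} \gamma_{23}. The net rotation is 4/3*pi; the rotor keeps the half-angle phase exactly.
Answer: -\frac{1}{2} - \frac{\sqrt{3}}{2} \gamma_{23}


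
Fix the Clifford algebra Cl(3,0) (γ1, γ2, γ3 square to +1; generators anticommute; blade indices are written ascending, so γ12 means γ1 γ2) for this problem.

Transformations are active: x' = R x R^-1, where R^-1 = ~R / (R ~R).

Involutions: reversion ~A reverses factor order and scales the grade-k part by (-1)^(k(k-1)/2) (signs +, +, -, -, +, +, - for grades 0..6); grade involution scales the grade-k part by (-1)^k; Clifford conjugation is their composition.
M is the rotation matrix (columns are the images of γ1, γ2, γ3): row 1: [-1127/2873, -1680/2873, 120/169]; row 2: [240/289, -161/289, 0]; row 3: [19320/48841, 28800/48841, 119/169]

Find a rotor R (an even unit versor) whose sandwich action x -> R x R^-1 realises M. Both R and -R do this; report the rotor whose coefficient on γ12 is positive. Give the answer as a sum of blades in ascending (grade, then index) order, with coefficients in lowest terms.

Method: write R = a + b12*γ12 + b13*γ13 + b23*γ23 with a^2 + b12^2 + b13^2 + b23^2 = 1 (so R^-1 = ~R). Expanding the columns R e_j ~R gives tr M = 4a^2 - 1 and, from the antisymmetric part, M21 - M12 = -4a*b12, M13 - M31 = 4a*b13, M32 - M23 = -4a*b23.
Here tr M = -11977/48841, so a^2 = (1 + tr M)/4 = 9216/48841 and a = ±96/221. Taking a = 96/221: M21 - M12 = 69120/48841, M13 - M31 = 15360/48841, M32 - M23 = 28800/48841, giving b12 = -180/221, b13 = 40/221, b23 = -75/221, i.e. R = 96/221 - 180/221*γ12 + 40/221*γ13 - 75/221*γ23.
Its γ12 coefficient is negative, so report the other preimage -R.
Answer: -96/221 + 180/221*γ12 - 40/221*γ13 + 75/221*γ23. Why the constraint matters: R and -R act identically through the sandwich — M has trace -11977/48841 either way — so only the sign condition on γ12 picks one of the two preimages.


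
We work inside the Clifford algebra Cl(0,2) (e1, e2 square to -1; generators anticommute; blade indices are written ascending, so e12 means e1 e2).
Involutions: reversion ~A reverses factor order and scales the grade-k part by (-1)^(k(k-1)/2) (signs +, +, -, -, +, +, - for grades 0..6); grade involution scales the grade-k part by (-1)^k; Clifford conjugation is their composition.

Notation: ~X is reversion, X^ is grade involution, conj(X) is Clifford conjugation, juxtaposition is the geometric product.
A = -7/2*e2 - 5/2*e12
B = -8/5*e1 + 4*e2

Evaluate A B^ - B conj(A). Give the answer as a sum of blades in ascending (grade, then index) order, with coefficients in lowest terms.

first term: -14 - 10*e1 - 4*e2 + 28/5*e12
second term: -14 + 10*e1 + 4*e2 - 28/5*e12
Answer: -20*e1 - 8*e2 + 56/5*e12


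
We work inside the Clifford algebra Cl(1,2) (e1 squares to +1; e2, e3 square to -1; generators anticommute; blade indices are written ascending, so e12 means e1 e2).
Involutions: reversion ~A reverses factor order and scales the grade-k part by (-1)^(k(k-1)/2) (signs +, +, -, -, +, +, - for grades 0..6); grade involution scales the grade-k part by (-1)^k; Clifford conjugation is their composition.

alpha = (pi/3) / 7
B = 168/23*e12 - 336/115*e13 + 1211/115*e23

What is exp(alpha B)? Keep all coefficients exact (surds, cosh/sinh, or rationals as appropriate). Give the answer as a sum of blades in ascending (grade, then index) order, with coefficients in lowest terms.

B^2 term by term: the squares give (168/23)^2*(e12)^2 + (-336/115)^2*(e13)^2 + (1211/115)^2*(e23)^2 = 28224/529*(+1) + 112896/13225*(+1) + 1466521/13225*(-1) = -49 (each basis 2-blade squares to minus the product of its generators' squares); cross terms between blades sharing an index anticommute and cancel. So B^2 = -49.
B^2 = -49 — circular case — the even/odd split gives cos and sin: l = 7, alpha*l = pi/3, so exp(alpha B) = cos(pi/3) + (sin(pi/3)/7)*B = 1/2 + (sqrt(3)/14)*B.
Answer: 1/2 + 12*sqrt(3)/23*e12 - 24*sqrt(3)/115*e13 + 173*sqrt(3)/230*e23
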